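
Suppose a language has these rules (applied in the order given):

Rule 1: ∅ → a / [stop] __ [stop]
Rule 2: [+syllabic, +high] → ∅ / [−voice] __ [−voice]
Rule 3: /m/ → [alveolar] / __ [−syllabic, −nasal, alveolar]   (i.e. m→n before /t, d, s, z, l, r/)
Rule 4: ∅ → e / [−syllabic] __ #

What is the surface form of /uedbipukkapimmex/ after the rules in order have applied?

uedabipkakapimmexe

Rule 1 (stop-cluster a-epenthesis): /d/ and /b/ form a stop–stop cluster, so [a] is inserted between them. /k/ and /k/ form a stop–stop cluster, so [a] is inserted between them. /uedbipukkapimmex/ → uedabipukakapimmex.
Rule 2 (high vowel syncope): /u/ is a high vowel flanked by voiceless consonants /p/ and /k/, so it deletes. /uedabipukakapimmex/ → uedabipkakapimmex.
Rule 3 (nasal place assimilation): no segment meets the environment; /uedabipkakapimmex/ is unchanged.
Rule 4 (final e-epenthesis): the form ends in the consonant /x/, so [e] is inserted word-finally. /uedabipkakapimmex/ → uedabipkakapimmexe.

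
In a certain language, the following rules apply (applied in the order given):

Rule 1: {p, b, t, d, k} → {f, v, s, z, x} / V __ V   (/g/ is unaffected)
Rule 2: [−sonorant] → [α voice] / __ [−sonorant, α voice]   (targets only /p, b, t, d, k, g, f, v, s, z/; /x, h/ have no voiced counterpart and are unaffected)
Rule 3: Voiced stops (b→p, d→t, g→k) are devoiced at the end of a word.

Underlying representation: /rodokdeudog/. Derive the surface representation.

Rule 1 (intervocalic spirantization): /d/ is a stop between vowels /o/ and /o/, so it spirantizes to the fricative [z]. /d/ is a stop between vowels /u/ and /o/, so it spirantizes to the fricative [z]. /rodokdeudog/ → rozokdeuzog.
Rule 2 (regressive voicing assimilation): /k/ precedes the voiced obstruent /d/, so it voices to [g] by assimilation. /rozokdeuzog/ → rozogdeuzog.
Rule 3 (final devoicing): /g/ is a voiced stop in word-final position, so it devoices to [k]. /rozogdeuzog/ → rozogdeuzok.

rozogdeuzok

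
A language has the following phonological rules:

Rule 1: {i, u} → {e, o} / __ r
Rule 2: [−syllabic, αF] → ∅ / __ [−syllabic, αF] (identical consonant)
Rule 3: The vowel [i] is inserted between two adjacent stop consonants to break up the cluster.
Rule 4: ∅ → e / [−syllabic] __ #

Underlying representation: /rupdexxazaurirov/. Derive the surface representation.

rupidexazaorerove

Rule 1 (pre-rhotic lowering): /u/ is a high vowel immediately before /r/, so it lowers to [o]. /i/ is a high vowel immediately before /r/, so it lowers to [e]. /rupdexxazaurirov/ → rupdexxazaorerov.
Rule 2 (degemination): /xx/ is a geminate; the first /x/ deletes. /rupdexxazaorerov/ → rupdexazaorerov.
Rule 3 (stop-cluster i-epenthesis): /p/ and /d/ form a stop–stop cluster, so [i] is inserted between them. /rupdexazaorerov/ → rupidexazaorerov.
Rule 4 (final e-epenthesis): the form ends in the consonant /v/, so [e] is inserted word-finally. /rupidexazaorerov/ → rupidexazaorerove.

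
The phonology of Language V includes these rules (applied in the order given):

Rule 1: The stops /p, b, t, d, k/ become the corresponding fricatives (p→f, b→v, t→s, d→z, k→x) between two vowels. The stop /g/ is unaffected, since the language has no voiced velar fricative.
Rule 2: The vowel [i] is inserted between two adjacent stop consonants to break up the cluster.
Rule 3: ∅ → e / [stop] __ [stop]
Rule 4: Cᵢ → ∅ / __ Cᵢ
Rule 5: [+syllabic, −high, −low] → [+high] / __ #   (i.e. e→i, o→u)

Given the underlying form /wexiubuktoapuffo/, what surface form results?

wexiuvukitoafufu

Rule 1 (intervocalic spirantization): /b/ is a stop between vowels /u/ and /u/, so it spirantizes to the fricative [v]. /p/ is a stop between vowels /a/ and /u/, so it spirantizes to the fricative [f]. /wexiubuktoapuffo/ → wexiuvuktoafuffo.
Rule 2 (stop-cluster i-epenthesis): /k/ and /t/ form a stop–stop cluster, so [i] is inserted between them. /wexiuvuktoafuffo/ → wexiuvukitoafuffo.
Rule 3 (stop-cluster e-epenthesis): no segment meets the environment; /wexiuvukitoafuffo/ is unchanged.
Rule 4 (degemination): /ff/ is a geminate; the first /f/ deletes. /wexiuvukitoafuffo/ → wexiuvukitoafufo.
Rule 5 (final vowel raising): /o/ is a mid vowel in word-final position, so it raises to [u]. /wexiuvukitoafufo/ → wexiuvukitoafufu.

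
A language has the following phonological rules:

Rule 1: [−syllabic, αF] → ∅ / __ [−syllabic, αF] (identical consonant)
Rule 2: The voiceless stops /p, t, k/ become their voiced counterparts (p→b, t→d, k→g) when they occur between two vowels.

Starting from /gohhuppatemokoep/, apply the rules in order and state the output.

gohubademogoep

Rule 1 (degemination): /hh/ is a geminate; the first /h/ deletes. /pp/ is a geminate; the first /p/ deletes. /gohhuppatemokoep/ → gohupatemokoep.
Rule 2 (intervocalic voicing): /p/ is a voiceless stop between vowels /u/ and /a/, so it voices to [b]. /t/ is a voiceless stop between vowels /a/ and /e/, so it voices to [d]. /k/ is a voiceless stop between vowels /o/ and /o/, so it voices to [g]. /gohupatemokoep/ → gohubademogoep.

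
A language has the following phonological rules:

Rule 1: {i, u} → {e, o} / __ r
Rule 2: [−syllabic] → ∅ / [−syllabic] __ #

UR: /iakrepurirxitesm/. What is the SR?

Rule 1 (pre-rhotic lowering): /u/ is a high vowel immediately before /r/, so it lowers to [o]. /i/ is a high vowel immediately before /r/, so it lowers to [e]. /iakrepurirxitesm/ → iakreporerxitesm.
Rule 2 (final cluster simplification): /m/ is the second consonant of a word-final cluster /sm/, so it deletes. /iakreporerxitesm/ → iakreporerxites.

iakreporerxites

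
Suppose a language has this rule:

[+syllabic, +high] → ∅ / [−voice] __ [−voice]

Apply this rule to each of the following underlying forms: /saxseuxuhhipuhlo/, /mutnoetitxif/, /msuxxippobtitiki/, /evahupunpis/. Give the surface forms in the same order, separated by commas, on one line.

/saxseuxuhhipuhlo/: /u/ is a high vowel flanked by voiceless consonants /x/ and /h/, so it deletes. /i/ is a high vowel flanked by voiceless consonants /h/ and /p/, so it deletes. /u/ is a high vowel flanked by voiceless consonants /p/ and /h/, so it deletes. → [saxseuxhhphlo].
/mutnoetitxif/: /i/ is a high vowel flanked by voiceless consonants /t/ and /t/, so it deletes. /i/ is a high vowel flanked by voiceless consonants /x/ and /f/, so it deletes. → [mutnoettxf].
/msuxxippobtitiki/: /u/ is a high vowel flanked by voiceless consonants /s/ and /x/, so it deletes. /i/ is a high vowel flanked by voiceless consonants /x/ and /p/, so it deletes. /i/ is a high vowel flanked by voiceless consonants /t/ and /t/, so it deletes. /i/ is a high vowel flanked by voiceless consonants /t/ and /k/, so it deletes. → [msxxppobttki].
/evahupunpis/: /u/ is a high vowel flanked by voiceless consonants /h/ and /p/, so it deletes. /i/ is a high vowel flanked by voiceless consonants /p/ and /s/, so it deletes. → [evahpunps].

saxseuxhhphlo, mutnoettxf, msxxppobttki, evahpunps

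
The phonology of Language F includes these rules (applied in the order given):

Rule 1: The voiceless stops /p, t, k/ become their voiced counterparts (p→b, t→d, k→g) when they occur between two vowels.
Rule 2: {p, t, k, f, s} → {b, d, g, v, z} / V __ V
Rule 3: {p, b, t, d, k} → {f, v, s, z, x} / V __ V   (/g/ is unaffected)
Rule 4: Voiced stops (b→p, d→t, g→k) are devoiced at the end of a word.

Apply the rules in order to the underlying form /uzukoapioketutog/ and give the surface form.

Rule 1 (intervocalic voicing): /k/ is a voiceless stop between vowels /u/ and /o/, so it voices to [g]. /p/ is a voiceless stop between vowels /a/ and /i/, so it voices to [b]. /k/ is a voiceless stop between vowels /o/ and /e/, so it voices to [g]. /t/ is a voiceless stop between vowels /e/ and /u/, so it voices to [d]. /t/ is a voiceless stop between vowels /u/ and /o/, so it voices to [d]. /uzukoapioketutog/ → uzugoabiogedudog.
Rule 2 (intervocalic voicing): no segment meets the environment; /uzugoabiogedudog/ is unchanged.
Rule 3 (intervocalic spirantization): /b/ is a stop between vowels /a/ and /i/, so it spirantizes to the fricative [v]. /d/ is a stop between vowels /e/ and /u/, so it spirantizes to the fricative [z]. /d/ is a stop between vowels /u/ and /o/, so it spirantizes to the fricative [z]. /uzugoabiogedudog/ → uzugoaviogezuzog.
Rule 4 (final devoicing): /g/ is a voiced stop in word-final position, so it devoices to [k]. /uzugoaviogezuzog/ → uzugoaviogezuzok.

uzugoaviogezuzok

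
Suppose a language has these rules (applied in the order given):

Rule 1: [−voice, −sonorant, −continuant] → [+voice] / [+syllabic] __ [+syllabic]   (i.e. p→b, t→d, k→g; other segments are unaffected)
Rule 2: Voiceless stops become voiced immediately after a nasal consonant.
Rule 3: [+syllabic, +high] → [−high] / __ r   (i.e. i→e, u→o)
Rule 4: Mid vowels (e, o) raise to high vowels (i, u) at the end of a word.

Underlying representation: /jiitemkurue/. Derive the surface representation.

jiidemgorui

Rule 1 (intervocalic voicing): /t/ is a voiceless stop between vowels /i/ and /e/, so it voices to [d]. /jiitemkurue/ → jiidemkurue.
Rule 2 (post-nasal voicing): /k/ is a voiceless stop immediately after the nasal /m/, so it voices to [g]. /jiidemkurue/ → jiidemgurue.
Rule 3 (pre-rhotic lowering): /u/ is a high vowel immediately before /r/, so it lowers to [o]. /jiidemgurue/ → jiidemgorue.
Rule 4 (final vowel raising): /e/ is a mid vowel in word-final position, so it raises to [i]. /jiidemgorue/ → jiidemgorui.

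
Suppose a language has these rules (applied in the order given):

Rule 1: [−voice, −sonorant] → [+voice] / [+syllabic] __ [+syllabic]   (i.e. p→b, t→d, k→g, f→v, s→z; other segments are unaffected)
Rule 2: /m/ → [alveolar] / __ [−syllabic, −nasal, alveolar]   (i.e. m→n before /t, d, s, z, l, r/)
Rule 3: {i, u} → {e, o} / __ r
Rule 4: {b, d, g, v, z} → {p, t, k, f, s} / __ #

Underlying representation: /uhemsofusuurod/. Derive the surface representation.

Rule 1 (intervocalic voicing): /f/ is a voiceless obstruent between vowels /o/ and /u/, so it voices to [v]. /s/ is a voiceless obstruent between vowels /u/ and /u/, so it voices to [z]. /uhemsofusuurod/ → uhemsovuzuurod.
Rule 2 (nasal place assimilation): /m/ precedes the alveolar consonant /s/, so it assimilates in place to [n]. /uhemsovuzuurod/ → uhensovuzuurod.
Rule 3 (pre-rhotic lowering): /u/ is a high vowel immediately before /r/, so it lowers to [o]. /uhensovuzuurod/ → uhensovuzuorod.
Rule 4 (final devoicing): /d/ is a voiced obstruent in word-final position, so it devoices to [t]. /uhensovuzuorod/ → uhensovuzuorot.

uhensovuzuorot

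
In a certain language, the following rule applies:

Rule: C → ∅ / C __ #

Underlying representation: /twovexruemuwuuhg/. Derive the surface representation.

twovexruemuwuuh

/g/ is the second consonant of a word-final cluster /hg/, so it deletes.
Surface form: [twovexruemuwuuh].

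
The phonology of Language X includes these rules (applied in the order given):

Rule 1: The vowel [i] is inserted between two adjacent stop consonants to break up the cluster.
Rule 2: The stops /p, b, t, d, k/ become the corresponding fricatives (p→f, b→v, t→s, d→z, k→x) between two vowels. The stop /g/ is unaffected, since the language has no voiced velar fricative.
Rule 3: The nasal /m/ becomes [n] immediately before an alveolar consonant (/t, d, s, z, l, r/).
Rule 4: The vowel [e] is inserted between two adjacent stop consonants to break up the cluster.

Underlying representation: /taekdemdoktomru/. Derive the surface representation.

Rule 1 (stop-cluster i-epenthesis): /k/ and /d/ form a stop–stop cluster, so [i] is inserted between them. /k/ and /t/ form a stop–stop cluster, so [i] is inserted between them. /taekdemdoktomru/ → taekidemdokitomru.
Rule 2 (intervocalic spirantization): /k/ is a stop between vowels /e/ and /i/, so it spirantizes to the fricative [x]. /d/ is a stop between vowels /i/ and /e/, so it spirantizes to the fricative [z]. /k/ is a stop between vowels /o/ and /i/, so it spirantizes to the fricative [x]. /t/ is a stop between vowels /i/ and /o/, so it spirantizes to the fricative [s]. /taekidemdokitomru/ → taexizemdoxisomru.
Rule 3 (nasal place assimilation): /m/ precedes the alveolar consonant /d/, so it assimilates in place to [n]. /m/ precedes the alveolar consonant /r/, so it assimilates in place to [n]. /taexizemdoxisomru/ → taexizendoxisonru.
Rule 4 (stop-cluster e-epenthesis): no segment meets the environment; /taexizendoxisonru/ is unchanged.

taexizendoxisonru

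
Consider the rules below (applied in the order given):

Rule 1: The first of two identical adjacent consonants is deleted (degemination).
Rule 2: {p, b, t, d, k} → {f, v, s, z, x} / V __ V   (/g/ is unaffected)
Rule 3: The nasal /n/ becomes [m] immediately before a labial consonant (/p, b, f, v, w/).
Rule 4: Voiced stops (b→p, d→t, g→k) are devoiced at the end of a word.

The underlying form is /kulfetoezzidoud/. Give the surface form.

Rule 1 (degemination): /zz/ is a geminate; the first /z/ deletes. /kulfetoezzidoud/ → kulfetoezidoud.
Rule 2 (intervocalic spirantization): /t/ is a stop between vowels /e/ and /o/, so it spirantizes to the fricative [s]. /d/ is a stop between vowels /i/ and /o/, so it spirantizes to the fricative [z]. /kulfetoezidoud/ → kulfesoezizoud.
Rule 3 (nasal place assimilation): no segment meets the environment; /kulfesoezizoud/ is unchanged.
Rule 4 (final devoicing): /d/ is a voiced stop in word-final position, so it devoices to [t]. /kulfesoezizoud/ → kulfesoezizout.

kulfesoezizout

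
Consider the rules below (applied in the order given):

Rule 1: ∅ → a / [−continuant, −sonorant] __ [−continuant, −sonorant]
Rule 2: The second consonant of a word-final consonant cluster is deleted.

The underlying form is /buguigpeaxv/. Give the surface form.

Rule 1 (stop-cluster a-epenthesis): /g/ and /p/ form a stop–stop cluster, so [a] is inserted between them. /buguigpeaxv/ → buguigapeaxv.
Rule 2 (final cluster simplification): /v/ is the second consonant of a word-final cluster /xv/, so it deletes. /buguigapeaxv/ → buguigapeax.

buguigapeax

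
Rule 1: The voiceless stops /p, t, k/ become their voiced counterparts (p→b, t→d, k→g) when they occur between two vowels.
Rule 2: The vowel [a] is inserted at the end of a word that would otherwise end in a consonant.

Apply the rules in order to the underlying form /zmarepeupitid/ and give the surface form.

Rule 1 (intervocalic voicing): /p/ is a voiceless stop between vowels /e/ and /e/, so it voices to [b]. /p/ is a voiceless stop between vowels /u/ and /i/, so it voices to [b]. /t/ is a voiceless stop between vowels /i/ and /i/, so it voices to [d]. /zmarepeupitid/ → zmarebeubidid.
Rule 2 (final a-epenthesis): the form ends in the consonant /d/, so [a] is inserted word-finally. /zmarebeubidid/ → zmarebeubidida.

zmarebeubidida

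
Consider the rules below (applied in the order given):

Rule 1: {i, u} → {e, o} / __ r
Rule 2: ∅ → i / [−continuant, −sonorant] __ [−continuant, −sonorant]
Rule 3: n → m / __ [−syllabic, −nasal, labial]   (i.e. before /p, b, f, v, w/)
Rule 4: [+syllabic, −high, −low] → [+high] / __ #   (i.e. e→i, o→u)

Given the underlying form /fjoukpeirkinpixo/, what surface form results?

Rule 1 (pre-rhotic lowering): /i/ is a high vowel immediately before /r/, so it lowers to [e]. /fjoukpeirkinpixo/ → fjoukpeerkinpixo.
Rule 2 (stop-cluster i-epenthesis): /k/ and /p/ form a stop–stop cluster, so [i] is inserted between them. /fjoukpeerkinpixo/ → fjoukipeerkinpixo.
Rule 3 (nasal place assimilation): /n/ precedes the labial consonant /p/, so it assimilates in place to [m]. /fjoukipeerkinpixo/ → fjoukipeerkimpixo.
Rule 4 (final vowel raising): /o/ is a mid vowel in word-final position, so it raises to [u]. /fjoukipeerkimpixo/ → fjoukipeerkimpixu.

fjoukipeerkimpixu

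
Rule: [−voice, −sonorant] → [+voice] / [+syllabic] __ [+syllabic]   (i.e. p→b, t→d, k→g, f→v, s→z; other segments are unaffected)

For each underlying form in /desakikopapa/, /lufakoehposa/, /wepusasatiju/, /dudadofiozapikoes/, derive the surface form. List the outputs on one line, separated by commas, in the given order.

/desakikopapa/: /s/ is a voiceless obstruent between vowels /e/ and /a/, so it voices to [z]. /k/ is a voiceless obstruent between vowels /a/ and /i/, so it voices to [g]. /k/ is a voiceless obstruent between vowels /i/ and /o/, so it voices to [g]. /p/ is a voiceless obstruent between vowels /o/ and /a/, so it voices to [b]. /p/ is a voiceless obstruent between vowels /a/ and /a/, so it voices to [b]. → [dezagigobaba].
/lufakoehposa/: /f/ is a voiceless obstruent between vowels /u/ and /a/, so it voices to [v]. /k/ is a voiceless obstruent between vowels /a/ and /o/, so it voices to [g]. /s/ is a voiceless obstruent between vowels /o/ and /a/, so it voices to [z]. → [luvagoehpoza].
/wepusasatiju/: /p/ is a voiceless obstruent between vowels /e/ and /u/, so it voices to [b]. /s/ is a voiceless obstruent between vowels /u/ and /a/, so it voices to [z]. /s/ is a voiceless obstruent between vowels /a/ and /a/, so it voices to [z]. /t/ is a voiceless obstruent between vowels /a/ and /i/, so it voices to [d]. → [webuzazadiju].
/dudadofiozapikoes/: /f/ is a voiceless obstruent between vowels /o/ and /i/, so it voices to [v]. /p/ is a voiceless obstruent between vowels /a/ and /i/, so it voices to [b]. /k/ is a voiceless obstruent between vowels /i/ and /o/, so it voices to [g]. → [dudadoviozabigoes].

dezagigobaba, luvagoehpoza, webuzazadiju, dudadoviozabigoes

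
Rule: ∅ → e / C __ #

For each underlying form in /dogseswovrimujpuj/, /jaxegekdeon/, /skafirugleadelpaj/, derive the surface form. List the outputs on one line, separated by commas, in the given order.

dogseswovrimujpuje, jaxegekdeone, skafirugleadelpaje

/dogseswovrimujpuj/: the form ends in the consonant /j/, so [e] is inserted word-finally. → [dogseswovrimujpuje].
/jaxegekdeon/: the form ends in the consonant /n/, so [e] is inserted word-finally. → [jaxegekdeone].
/skafirugleadelpaj/: the form ends in the consonant /j/, so [e] is inserted word-finally. → [skafirugleadelpaje].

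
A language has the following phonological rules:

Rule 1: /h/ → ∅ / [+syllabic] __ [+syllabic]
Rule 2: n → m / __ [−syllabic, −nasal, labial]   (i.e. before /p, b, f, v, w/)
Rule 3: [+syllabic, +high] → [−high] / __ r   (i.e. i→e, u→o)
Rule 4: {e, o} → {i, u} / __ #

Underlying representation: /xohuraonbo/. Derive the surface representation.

Rule 1 (intervocalic h-deletion): /h/ occurs between vowels /o/ and /u/, so it deletes. /xohuraonbo/ → xouraonbo.
Rule 2 (nasal place assimilation): /n/ precedes the labial consonant /b/, so it assimilates in place to [m]. /xouraonbo/ → xouraombo.
Rule 3 (pre-rhotic lowering): /u/ is a high vowel immediately before /r/, so it lowers to [o]. /xouraombo/ → xooraombo.
Rule 4 (final vowel raising): /o/ is a mid vowel in word-final position, so it raises to [u]. /xooraombo/ → xooraombu.

xooraombu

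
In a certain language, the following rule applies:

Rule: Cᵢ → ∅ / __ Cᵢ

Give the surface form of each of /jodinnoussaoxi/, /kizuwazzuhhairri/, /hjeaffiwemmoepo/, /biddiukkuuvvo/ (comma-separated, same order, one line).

jodinousaoxi, kizuwazuhairi, hjeafiwemoepo, bidiukuuvo

/jodinnoussaoxi/: /nn/ is a geminate; the first /n/ deletes. /ss/ is a geminate; the first /s/ deletes. → [jodinousaoxi].
/kizuwazzuhhairri/: /zz/ is a geminate; the first /z/ deletes. /hh/ is a geminate; the first /h/ deletes. /rr/ is a geminate; the first /r/ deletes. → [kizuwazuhairi].
/hjeaffiwemmoepo/: /ff/ is a geminate; the first /f/ deletes. /mm/ is a geminate; the first /m/ deletes. → [hjeafiwemoepo].
/biddiukkuuvvo/: /dd/ is a geminate; the first /d/ deletes. /kk/ is a geminate; the first /k/ deletes. /vv/ is a geminate; the first /v/ deletes. → [bidiukuuvo].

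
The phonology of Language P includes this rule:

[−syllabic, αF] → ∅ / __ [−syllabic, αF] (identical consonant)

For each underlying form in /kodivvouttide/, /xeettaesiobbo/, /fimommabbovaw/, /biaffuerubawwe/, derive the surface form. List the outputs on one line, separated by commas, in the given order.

/kodivvouttide/: /vv/ is a geminate; the first /v/ deletes. /tt/ is a geminate; the first /t/ deletes. → [kodivoutide].
/xeettaesiobbo/: /tt/ is a geminate; the first /t/ deletes. /bb/ is a geminate; the first /b/ deletes. → [xeetaesiobo].
/fimommabbovaw/: /mm/ is a geminate; the first /m/ deletes. /bb/ is a geminate; the first /b/ deletes. → [fimomabovaw].
/biaffuerubawwe/: /ff/ is a geminate; the first /f/ deletes. /ww/ is a geminate; the first /w/ deletes. → [biafuerubawe].

kodivoutide, xeetaesiobo, fimomabovaw, biafuerubawe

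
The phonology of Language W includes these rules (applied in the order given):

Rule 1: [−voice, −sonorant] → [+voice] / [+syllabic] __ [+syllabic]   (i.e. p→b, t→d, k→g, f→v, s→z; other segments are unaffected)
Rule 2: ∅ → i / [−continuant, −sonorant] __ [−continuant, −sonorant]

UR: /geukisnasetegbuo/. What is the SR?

Rule 1 (intervocalic voicing): /k/ is a voiceless obstruent between vowels /u/ and /i/, so it voices to [g]. /s/ is a voiceless obstruent between vowels /a/ and /e/, so it voices to [z]. /t/ is a voiceless obstruent between vowels /e/ and /e/, so it voices to [d]. /geukisnasetegbuo/ → geugisnazedegbuo.
Rule 2 (stop-cluster i-epenthesis): /g/ and /b/ form a stop–stop cluster, so [i] is inserted between them. /geugisnazedegbuo/ → geugisnazedegibuo.

geugisnazedegibuo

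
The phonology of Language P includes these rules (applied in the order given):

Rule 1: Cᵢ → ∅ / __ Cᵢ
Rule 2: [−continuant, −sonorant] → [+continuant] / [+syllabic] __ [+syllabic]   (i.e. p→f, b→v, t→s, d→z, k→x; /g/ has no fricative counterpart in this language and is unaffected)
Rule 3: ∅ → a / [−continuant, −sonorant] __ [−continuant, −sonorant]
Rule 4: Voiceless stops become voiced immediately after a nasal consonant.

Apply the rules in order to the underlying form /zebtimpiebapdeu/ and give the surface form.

zebatimbievapadeu

Rule 1 (degemination): no segment meets the environment; /zebtimpiebapdeu/ is unchanged.
Rule 2 (intervocalic spirantization): /b/ is a stop between vowels /e/ and /a/, so it spirantizes to the fricative [v]. /zebtimpiebapdeu/ → zebtimpievapdeu.
Rule 3 (stop-cluster a-epenthesis): /b/ and /t/ form a stop–stop cluster, so [a] is inserted between them. /p/ and /d/ form a stop–stop cluster, so [a] is inserted between them. /zebtimpievapdeu/ → zebatimpievapadeu.
Rule 4 (post-nasal voicing): /p/ is a voiceless stop immediately after the nasal /m/, so it voices to [b]. /zebatimpievapadeu/ → zebatimbievapadeu.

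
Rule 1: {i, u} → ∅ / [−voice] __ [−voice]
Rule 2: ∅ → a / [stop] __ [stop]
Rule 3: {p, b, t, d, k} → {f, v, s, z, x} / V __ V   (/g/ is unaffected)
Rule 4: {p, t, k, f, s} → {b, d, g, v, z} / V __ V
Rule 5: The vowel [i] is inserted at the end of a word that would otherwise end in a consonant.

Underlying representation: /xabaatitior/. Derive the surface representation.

xavaazaziori

Rule 1 (high vowel syncope): /i/ is a high vowel flanked by voiceless consonants /t/ and /t/, so it deletes. /xabaatitior/ → xabaattior.
Rule 2 (stop-cluster a-epenthesis): /t/ and /t/ form a stop–stop cluster, so [a] is inserted between them. /xabaattior/ → xabaatatior.
Rule 3 (intervocalic spirantization): /b/ is a stop between vowels /a/ and /a/, so it spirantizes to the fricative [v]. /t/ is a stop between vowels /a/ and /a/, so it spirantizes to the fricative [s]. /t/ is a stop between vowels /a/ and /i/, so it spirantizes to the fricative [s]. /xabaatatior/ → xavaasasior.
Rule 4 (intervocalic voicing): /s/ is a voiceless obstruent between vowels /a/ and /a/, so it voices to [z]. /s/ is a voiceless obstruent between vowels /a/ and /i/, so it voices to [z]. /xavaasasior/ → xavaazazior.
Rule 5 (final i-epenthesis): the form ends in the consonant /r/, so [i] is inserted word-finally. /xavaazazior/ → xavaazaziori.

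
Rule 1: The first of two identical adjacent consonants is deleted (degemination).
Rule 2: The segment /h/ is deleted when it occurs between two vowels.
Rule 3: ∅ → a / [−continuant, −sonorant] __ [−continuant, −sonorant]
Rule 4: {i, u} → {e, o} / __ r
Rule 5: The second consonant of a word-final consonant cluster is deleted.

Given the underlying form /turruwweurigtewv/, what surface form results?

Rule 1 (degemination): /rr/ is a geminate; the first /r/ deletes. /ww/ is a geminate; the first /w/ deletes. /turruwweurigtewv/ → turuweurigtewv.
Rule 2 (intervocalic h-deletion): no segment meets the environment; /turuweurigtewv/ is unchanged.
Rule 3 (stop-cluster a-epenthesis): /g/ and /t/ form a stop–stop cluster, so [a] is inserted between them. /turuweurigtewv/ → turuweurigatewv.
Rule 4 (pre-rhotic lowering): /u/ is a high vowel immediately before /r/, so it lowers to [o]. /u/ is a high vowel immediately before /r/, so it lowers to [o]. /turuweurigatewv/ → toruweorigatewv.
Rule 5 (final cluster simplification): /v/ is the second consonant of a word-final cluster /wv/, so it deletes. /toruweorigatewv/ → toruweorigatew.

toruweorigatew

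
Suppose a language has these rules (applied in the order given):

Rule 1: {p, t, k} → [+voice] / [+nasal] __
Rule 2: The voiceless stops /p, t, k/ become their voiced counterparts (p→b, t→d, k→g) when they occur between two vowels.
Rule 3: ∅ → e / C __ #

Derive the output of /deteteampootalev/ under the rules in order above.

dededeamboodaleve

Rule 1 (post-nasal voicing): /p/ is a voiceless stop immediately after the nasal /m/, so it voices to [b]. /deteteampootalev/ → deteteambootalev.
Rule 2 (intervocalic voicing): /t/ is a voiceless stop between vowels /e/ and /e/, so it voices to [d]. /t/ is a voiceless stop between vowels /e/ and /e/, so it voices to [d]. /t/ is a voiceless stop between vowels /o/ and /a/, so it voices to [d]. /deteteambootalev/ → dededeamboodalev.
Rule 3 (final e-epenthesis): the form ends in the consonant /v/, so [e] is inserted word-finally. /dededeamboodalev/ → dededeamboodaleve.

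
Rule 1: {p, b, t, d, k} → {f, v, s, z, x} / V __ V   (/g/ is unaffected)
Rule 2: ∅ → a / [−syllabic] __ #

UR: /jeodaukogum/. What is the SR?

jeozauxoguma

Rule 1 (intervocalic spirantization): /d/ is a stop between vowels /o/ and /a/, so it spirantizes to the fricative [z]. /k/ is a stop between vowels /u/ and /o/, so it spirantizes to the fricative [x]. /jeodaukogum/ → jeozauxogum.
Rule 2 (final a-epenthesis): the form ends in the consonant /m/, so [a] is inserted word-finally. /jeozauxogum/ → jeozauxoguma.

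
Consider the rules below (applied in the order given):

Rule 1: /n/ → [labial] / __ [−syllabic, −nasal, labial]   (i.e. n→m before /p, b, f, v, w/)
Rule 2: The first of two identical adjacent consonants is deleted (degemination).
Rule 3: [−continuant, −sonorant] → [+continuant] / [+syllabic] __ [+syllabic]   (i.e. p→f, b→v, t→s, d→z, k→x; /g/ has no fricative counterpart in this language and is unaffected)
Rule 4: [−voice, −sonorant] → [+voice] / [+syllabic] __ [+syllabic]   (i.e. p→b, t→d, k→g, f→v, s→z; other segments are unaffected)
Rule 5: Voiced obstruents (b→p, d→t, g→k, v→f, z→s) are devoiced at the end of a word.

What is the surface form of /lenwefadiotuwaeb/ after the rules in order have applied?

lemwevaziozuwaep

Rule 1 (nasal place assimilation): /n/ precedes the labial consonant /w/, so it assimilates in place to [m]. /lenwefadiotuwaeb/ → lemwefadiotuwaeb.
Rule 2 (degemination): no segment meets the environment; /lemwefadiotuwaeb/ is unchanged.
Rule 3 (intervocalic spirantization): /d/ is a stop between vowels /a/ and /i/, so it spirantizes to the fricative [z]. /t/ is a stop between vowels /o/ and /u/, so it spirantizes to the fricative [s]. /lemwefadiotuwaeb/ → lemwefaziosuwaeb.
Rule 4 (intervocalic voicing): /f/ is a voiceless obstruent between vowels /e/ and /a/, so it voices to [v]. /s/ is a voiceless obstruent between vowels /o/ and /u/, so it voices to [z]. /lemwefaziosuwaeb/ → lemwevaziozuwaeb.
Rule 5 (final devoicing): /b/ is a voiced obstruent in word-final position, so it devoices to [p]. /lemwevaziozuwaeb/ → lemwevaziozuwaep.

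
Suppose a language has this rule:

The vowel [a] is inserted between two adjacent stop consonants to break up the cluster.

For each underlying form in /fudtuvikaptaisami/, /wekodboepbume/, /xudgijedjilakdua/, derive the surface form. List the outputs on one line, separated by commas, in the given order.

fudatuvikapataisami, wekodaboepabume, xudagijedjilakadua

/fudtuvikaptaisami/: /d/ and /t/ form a stop–stop cluster, so [a] is inserted between them. /p/ and /t/ form a stop–stop cluster, so [a] is inserted between them. → [fudatuvikapataisami].
/wekodboepbume/: /d/ and /b/ form a stop–stop cluster, so [a] is inserted between them. /p/ and /b/ form a stop–stop cluster, so [a] is inserted between them. → [wekodaboepabume].
/xudgijedjilakdua/: /d/ and /g/ form a stop–stop cluster, so [a] is inserted between them. /k/ and /d/ form a stop–stop cluster, so [a] is inserted between them. → [xudagijedjilakadua].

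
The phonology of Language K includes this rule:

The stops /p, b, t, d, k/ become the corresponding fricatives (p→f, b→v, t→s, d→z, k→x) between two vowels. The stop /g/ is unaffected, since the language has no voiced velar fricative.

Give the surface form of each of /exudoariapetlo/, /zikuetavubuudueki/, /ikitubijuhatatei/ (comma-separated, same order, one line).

exuzoariafetlo, zixuesavuvuuzuexi, ixisuvijuhasasei

/exudoariapetlo/: /d/ is a stop between vowels /u/ and /o/, so it spirantizes to the fricative [z]. /p/ is a stop between vowels /a/ and /e/, so it spirantizes to the fricative [f]. → [exuzoariafetlo].
/zikuetavubuudueki/: /k/ is a stop between vowels /i/ and /u/, so it spirantizes to the fricative [x]. /t/ is a stop between vowels /e/ and /a/, so it spirantizes to the fricative [s]. /b/ is a stop between vowels /u/ and /u/, so it spirantizes to the fricative [v]. /d/ is a stop between vowels /u/ and /u/, so it spirantizes to the fricative [z]. /k/ is a stop between vowels /e/ and /i/, so it spirantizes to the fricative [x]. → [zixuesavuvuuzuexi].
/ikitubijuhatatei/: /k/ is a stop between vowels /i/ and /i/, so it spirantizes to the fricative [x]. /t/ is a stop between vowels /i/ and /u/, so it spirantizes to the fricative [s]. /b/ is a stop between vowels /u/ and /i/, so it spirantizes to the fricative [v]. /t/ is a stop between vowels /a/ and /a/, so it spirantizes to the fricative [s]. /t/ is a stop between vowels /a/ and /e/, so it spirantizes to the fricative [s]. → [ixisuvijuhasasei].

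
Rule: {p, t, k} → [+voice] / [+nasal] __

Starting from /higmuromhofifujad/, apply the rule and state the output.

higmuromhofifujad

No segment of /higmuromhofifujad/ meets the structural description of the rule, so the form surfaces unchanged.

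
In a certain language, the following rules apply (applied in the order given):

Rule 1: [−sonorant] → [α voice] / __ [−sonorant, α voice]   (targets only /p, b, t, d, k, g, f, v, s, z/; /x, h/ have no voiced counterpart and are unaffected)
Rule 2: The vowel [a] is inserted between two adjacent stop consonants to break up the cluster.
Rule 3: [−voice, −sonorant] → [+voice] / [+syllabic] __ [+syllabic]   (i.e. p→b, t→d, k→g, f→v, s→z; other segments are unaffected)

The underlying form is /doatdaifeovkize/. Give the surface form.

Rule 1 (regressive voicing assimilation): /t/ precedes the voiced obstruent /d/, so it voices to [d] by assimilation. /v/ precedes the voiceless obstruent /k/, so it devoices to [f] by assimilation. /doatdaifeovkize/ → doaddaifeofkize.
Rule 2 (stop-cluster a-epenthesis): /d/ and /d/ form a stop–stop cluster, so [a] is inserted between them. /doaddaifeofkize/ → doadadaifeofkize.
Rule 3 (intervocalic voicing): /f/ is a voiceless obstruent between vowels /i/ and /e/, so it voices to [v]. /doadadaifeofkize/ → doadadaiveofkize.

doadadaiveofkize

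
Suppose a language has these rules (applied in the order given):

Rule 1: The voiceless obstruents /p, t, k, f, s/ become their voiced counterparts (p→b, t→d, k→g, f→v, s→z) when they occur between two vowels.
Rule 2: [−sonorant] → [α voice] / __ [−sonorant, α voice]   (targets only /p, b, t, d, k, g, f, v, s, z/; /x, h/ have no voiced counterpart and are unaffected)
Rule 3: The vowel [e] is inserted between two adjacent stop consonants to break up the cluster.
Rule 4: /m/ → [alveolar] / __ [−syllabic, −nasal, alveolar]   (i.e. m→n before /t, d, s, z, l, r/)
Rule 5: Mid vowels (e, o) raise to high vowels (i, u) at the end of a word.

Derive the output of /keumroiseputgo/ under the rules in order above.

keunroizebudegu

Rule 1 (intervocalic voicing): /s/ is a voiceless obstruent between vowels /i/ and /e/, so it voices to [z]. /p/ is a voiceless obstruent between vowels /e/ and /u/, so it voices to [b]. /keumroiseputgo/ → keumroizebutgo.
Rule 2 (regressive voicing assimilation): /t/ precedes the voiced obstruent /g/, so it voices to [d] by assimilation. /keumroizebutgo/ → keumroizebudgo.
Rule 3 (stop-cluster e-epenthesis): /d/ and /g/ form a stop–stop cluster, so [e] is inserted between them. /keumroizebudgo/ → keumroizebudego.
Rule 4 (nasal place assimilation): /m/ precedes the alveolar consonant /r/, so it assimilates in place to [n]. /keumroizebudego/ → keunroizebudego.
Rule 5 (final vowel raising): /o/ is a mid vowel in word-final position, so it raises to [u]. /keunroizebudego/ → keunroizebudegu.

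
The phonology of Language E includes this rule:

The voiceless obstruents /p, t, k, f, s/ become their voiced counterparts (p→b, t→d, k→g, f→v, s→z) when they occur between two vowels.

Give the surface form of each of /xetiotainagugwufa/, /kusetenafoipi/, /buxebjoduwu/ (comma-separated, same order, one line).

xediodainagugwuva, kuzedenavoibi, buxebjoduwu

/xetiotainagugwufa/: /t/ is a voiceless obstruent between vowels /e/ and /i/, so it voices to [d]. /t/ is a voiceless obstruent between vowels /o/ and /a/, so it voices to [d]. /f/ is a voiceless obstruent between vowels /u/ and /a/, so it voices to [v]. → [xediodainagugwuva].
/kusetenafoipi/: /s/ is a voiceless obstruent between vowels /u/ and /e/, so it voices to [z]. /t/ is a voiceless obstruent between vowels /e/ and /e/, so it voices to [d]. /f/ is a voiceless obstruent between vowels /a/ and /o/, so it voices to [v]. /p/ is a voiceless obstruent between vowels /i/ and /i/, so it voices to [b]. → [kuzedenavoibi].
/buxebjoduwu/: the rule's environment is not met; surfaces unchanged as [buxebjoduwu].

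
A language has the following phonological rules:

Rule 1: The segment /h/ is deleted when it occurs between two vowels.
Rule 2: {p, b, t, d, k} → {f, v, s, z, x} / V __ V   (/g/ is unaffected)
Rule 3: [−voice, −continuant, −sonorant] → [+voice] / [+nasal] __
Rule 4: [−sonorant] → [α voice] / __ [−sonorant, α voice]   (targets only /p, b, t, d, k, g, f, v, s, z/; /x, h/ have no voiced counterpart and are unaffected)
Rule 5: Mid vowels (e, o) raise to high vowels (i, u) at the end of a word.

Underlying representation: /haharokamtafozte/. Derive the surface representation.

haaroxamdafosti

Rule 1 (intervocalic h-deletion): /h/ occurs between vowels /a/ and /a/, so it deletes. /haharokamtafozte/ → haarokamtafozte.
Rule 2 (intervocalic spirantization): /k/ is a stop between vowels /o/ and /a/, so it spirantizes to the fricative [x]. /haarokamtafozte/ → haaroxamtafozte.
Rule 3 (post-nasal voicing): /t/ is a voiceless stop immediately after the nasal /m/, so it voices to [d]. /haaroxamtafozte/ → haaroxamdafozte.
Rule 4 (regressive voicing assimilation): /z/ precedes the voiceless obstruent /t/, so it devoices to [s] by assimilation. /haaroxamdafozte/ → haaroxamdafoste.
Rule 5 (final vowel raising): /e/ is a mid vowel in word-final position, so it raises to [i]. /haaroxamdafoste/ → haaroxamdafosti.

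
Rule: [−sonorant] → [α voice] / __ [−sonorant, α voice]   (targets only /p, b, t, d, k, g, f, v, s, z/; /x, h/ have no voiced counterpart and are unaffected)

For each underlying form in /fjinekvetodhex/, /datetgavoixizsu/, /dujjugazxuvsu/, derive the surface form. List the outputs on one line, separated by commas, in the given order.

fjinegvetothex, datedgavoixissu, dujjugasxufsu

/fjinekvetodhex/: /k/ precedes the voiced obstruent /v/, so it voices to [g] by assimilation. /d/ precedes the voiceless obstruent /h/, so it devoices to [t] by assimilation. → [fjinegvetothex].
/datetgavoixizsu/: /t/ precedes the voiced obstruent /g/, so it voices to [d] by assimilation. /z/ precedes the voiceless obstruent /s/, so it devoices to [s] by assimilation. → [datedgavoixissu].
/dujjugazxuvsu/: /z/ precedes the voiceless obstruent /x/, so it devoices to [s] by assimilation. /v/ precedes the voiceless obstruent /s/, so it devoices to [f] by assimilation. → [dujjugasxufsu].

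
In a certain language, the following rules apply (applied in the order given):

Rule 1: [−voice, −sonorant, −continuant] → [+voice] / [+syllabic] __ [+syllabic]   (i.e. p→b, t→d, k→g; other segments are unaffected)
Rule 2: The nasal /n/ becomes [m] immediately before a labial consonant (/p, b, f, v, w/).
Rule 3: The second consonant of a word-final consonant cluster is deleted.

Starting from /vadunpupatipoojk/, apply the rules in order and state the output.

vadumpubadibooj

Rule 1 (intervocalic voicing): /p/ is a voiceless stop between vowels /u/ and /a/, so it voices to [b]. /t/ is a voiceless stop between vowels /a/ and /i/, so it voices to [d]. /p/ is a voiceless stop between vowels /i/ and /o/, so it voices to [b]. /vadunpupatipoojk/ → vadunpubadiboojk.
Rule 2 (nasal place assimilation): /n/ precedes the labial consonant /p/, so it assimilates in place to [m]. /vadunpubadiboojk/ → vadumpubadiboojk.
Rule 3 (final cluster simplification): /k/ is the second consonant of a word-final cluster /jk/, so it deletes. /vadumpubadiboojk/ → vadumpubadibooj.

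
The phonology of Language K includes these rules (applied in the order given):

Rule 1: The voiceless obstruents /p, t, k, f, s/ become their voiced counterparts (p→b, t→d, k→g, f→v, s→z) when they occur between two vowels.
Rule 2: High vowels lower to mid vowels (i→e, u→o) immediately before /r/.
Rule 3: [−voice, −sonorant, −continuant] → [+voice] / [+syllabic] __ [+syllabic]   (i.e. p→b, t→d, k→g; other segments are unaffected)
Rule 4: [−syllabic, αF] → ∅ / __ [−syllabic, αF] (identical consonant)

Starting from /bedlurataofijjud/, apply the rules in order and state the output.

bedloradaovijud

Rule 1 (intervocalic voicing): /t/ is a voiceless obstruent between vowels /a/ and /a/, so it voices to [d]. /f/ is a voiceless obstruent between vowels /o/ and /i/, so it voices to [v]. /bedlurataofijjud/ → bedluradaovijjud.
Rule 2 (pre-rhotic lowering): /u/ is a high vowel immediately before /r/, so it lowers to [o]. /bedluradaovijjud/ → bedloradaovijjud.
Rule 3 (intervocalic voicing): no segment meets the environment; /bedloradaovijjud/ is unchanged.
Rule 4 (degemination): /jj/ is a geminate; the first /j/ deletes. /bedloradaovijjud/ → bedloradaovijud.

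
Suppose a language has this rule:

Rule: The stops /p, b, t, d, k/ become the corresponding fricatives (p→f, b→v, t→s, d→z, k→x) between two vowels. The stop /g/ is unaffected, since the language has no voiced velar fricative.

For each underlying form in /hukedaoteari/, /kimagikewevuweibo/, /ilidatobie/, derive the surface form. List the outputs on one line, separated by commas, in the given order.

huxezaoseari, kimagixewevuweivo, ilizasovie

/hukedaoteari/: /k/ is a stop between vowels /u/ and /e/, so it spirantizes to the fricative [x]. /d/ is a stop between vowels /e/ and /a/, so it spirantizes to the fricative [z]. /t/ is a stop between vowels /o/ and /e/, so it spirantizes to the fricative [s]. → [huxezaoseari].
/kimagikewevuweibo/: /k/ is a stop between vowels /i/ and /e/, so it spirantizes to the fricative [x]. /b/ is a stop between vowels /i/ and /o/, so it spirantizes to the fricative [v]. → [kimagixewevuweivo].
/ilidatobie/: /d/ is a stop between vowels /i/ and /a/, so it spirantizes to the fricative [z]. /t/ is a stop between vowels /a/ and /o/, so it spirantizes to the fricative [s]. /b/ is a stop between vowels /o/ and /i/, so it spirantizes to the fricative [v]. → [ilizasovie].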